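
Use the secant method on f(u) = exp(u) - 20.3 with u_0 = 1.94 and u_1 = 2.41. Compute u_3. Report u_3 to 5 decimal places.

2.88030

Secant update: u_(k+1) = u_k − f(u_k)·(u_k − u_(k-1))/(f(u_k) − f(u_(k-1))).
f(u_0) = -13.341249, f(u_1) = -9.166039
u_2 = 2.410000 - (-9.166039)·(2.410000 - 1.940000)/(-9.166039 - (-13.341249)) = 3.441814; f(u_2) = 10.943567
u_3 = 3.441814 - (10.943567)·(3.441814 - 2.410000)/(10.943567 - (-9.166039)) = 2.880305; f(u_3) = -2.480298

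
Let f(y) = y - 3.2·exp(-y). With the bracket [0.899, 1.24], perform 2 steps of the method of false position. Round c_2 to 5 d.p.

False-position update: c = (a·f(b) − b·f(a))/(f(b) − f(a)); replace the endpoint whose sign matches f(c).
f(0.899000) = -0.403325, f(1.240000) = 0.313971
step 1: c = 1.090739, f(c) = 0.015642 > 0 → new bracket [0.899000, 1.090739]
step 2: c = 1.083581, f(c) = 0.000760 > 0 → new bracket [0.899000, 1.083581]

1.08358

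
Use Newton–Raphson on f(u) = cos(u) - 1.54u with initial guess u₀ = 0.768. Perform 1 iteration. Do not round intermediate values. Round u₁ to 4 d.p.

0.5606

f'(u) = -sin(u) - 1.54
u_0 = 0.768000: f = -0.463418, f' = -2.234698 → u_1 = 0.768000 - (-0.463418)/(-2.234698) = 0.560626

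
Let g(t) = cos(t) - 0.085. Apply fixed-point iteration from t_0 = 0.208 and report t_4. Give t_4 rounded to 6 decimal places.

t_1 = g(0.208000) = 0.893446
t_2 = g(0.893446) = 0.541731
t_3 = g(0.541731) = 0.771818
t_4 = g(0.771818) = 0.631644

0.631644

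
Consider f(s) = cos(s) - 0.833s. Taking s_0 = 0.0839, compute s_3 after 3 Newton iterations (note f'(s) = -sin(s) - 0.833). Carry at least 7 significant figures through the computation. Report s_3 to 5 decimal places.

0.81949

s_0 = 0.083900: f = 0.926594, f' = -0.916802 → s_1 = 0.083900 - (0.926594)/(-0.916802) = 1.094581
s_1 = 1.094581: f = -0.453367, f' = -1.721736 → s_2 = 1.094581 - (-0.453367)/(-1.721736) = 0.831261
s_2 = 0.831261: f = -0.018496, f' = -1.571782 → s_3 = 0.831261 - (-0.018496)/(-1.571782) = 0.819494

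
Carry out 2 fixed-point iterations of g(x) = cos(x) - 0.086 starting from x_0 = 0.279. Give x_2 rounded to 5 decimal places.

x_1 = g(0.279000) = 0.875331
x_2 = g(0.875331) = 0.554743

0.55474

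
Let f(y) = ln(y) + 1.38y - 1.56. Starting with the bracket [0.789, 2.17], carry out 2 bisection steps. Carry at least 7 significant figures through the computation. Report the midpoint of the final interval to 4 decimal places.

0.9616

f(0.789000) = -0.708169, f(2.170000) = 2.209327 (opposite signs)
step 1: m = 1.479500, f(m) = 0.873414 > 0 → root in [0.789000, 1.479500]
step 2: m = 1.134250, f(m) = 0.131237 > 0 → root in [0.789000, 1.134250]
Midpoint of [0.789000, 1.134250] = 0.961625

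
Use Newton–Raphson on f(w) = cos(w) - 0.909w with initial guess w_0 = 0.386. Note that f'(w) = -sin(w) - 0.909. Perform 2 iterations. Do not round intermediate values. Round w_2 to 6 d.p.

0.781748

Newton update: w ← w − f(w)/f'(w).
w_0 = 0.386000: f = 0.575548, f' = -1.285486 → w_1 = 0.386000 - (0.575548)/(-1.285486) = 0.833728
w_1 = 0.833728: f = -0.085739, f' = -1.649442 → w_2 = 0.833728 - (-0.085739)/(-1.649442) = 0.781748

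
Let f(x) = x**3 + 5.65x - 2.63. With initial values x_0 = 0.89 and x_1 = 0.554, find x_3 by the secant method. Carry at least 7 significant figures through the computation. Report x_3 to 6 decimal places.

0.449708

f(x_0) = 3.103469, f(x_1) = 0.670131
x_2 = 0.554000 - (0.670131)·(0.554000 - 0.890000)/(0.670131 - (3.103469)) = 0.461467; f(x_2) = 0.075558
x_3 = 0.461467 - (0.075558)·(0.461467 - 0.554000)/(0.075558 - (0.670131)) = 0.449708; f(x_3) = 0.001797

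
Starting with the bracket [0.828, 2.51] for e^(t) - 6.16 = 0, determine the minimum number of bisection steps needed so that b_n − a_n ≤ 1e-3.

Initial width b − a = 2.51 − 0.828 = 1.682000.
After n steps the width is (b−a)/2^n; need (b−a)/2^n ≤ 1e-3.
So n ≥ log₂(1.682000/1e-3) = log₂(1682.0000) ≈ 10.7160.
Hence n = 11.

11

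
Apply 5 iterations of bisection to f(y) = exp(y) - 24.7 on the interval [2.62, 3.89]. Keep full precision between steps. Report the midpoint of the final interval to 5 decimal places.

3.19547

f(2.620000) = -10.964276, f(3.890000) = 24.210887 (opposite signs)
step 1: m = 3.255000, f(m) = 1.219615 > 0 → root in [2.620000, 3.255000]
step 2: m = 2.937500, f(m) = -5.831384 < 0 → root in [2.937500, 3.255000]
step 3: m = 3.096250, f(m) = -2.585135 < 0 → root in [3.096250, 3.255000]
step 4: m = 3.175625, f(m) = -0.758221 < 0 → root in [3.175625, 3.255000]
step 5: m = 3.215313, f(m) = 0.211075 > 0 → root in [3.175625, 3.215313]
Midpoint of [3.175625, 3.215313] = 3.195469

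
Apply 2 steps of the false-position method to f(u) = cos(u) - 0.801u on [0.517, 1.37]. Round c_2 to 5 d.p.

0.83375

False-position update: c = (a·f(b) − b·f(a))/(f(b) − f(a)); replace the endpoint whose sign matches f(c).
f(0.517000) = 0.455189, f(1.370000) = -0.897920
step 1: c = 0.803951, f(c) = 0.049902 > 0 → new bracket [0.803951, 1.370000]
step 2: c = 0.833753, f(c) = 0.004265 > 0 → new bracket [0.833753, 1.370000]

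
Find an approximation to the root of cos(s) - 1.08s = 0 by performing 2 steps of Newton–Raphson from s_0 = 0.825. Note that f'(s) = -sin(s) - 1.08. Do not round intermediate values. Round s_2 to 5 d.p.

s_0 = 0.825000: f = -0.212443, f' = -1.814548 → s_1 = 0.825000 - (-0.212443)/(-1.814548) = 0.707922
s_1 = 0.707922: f = -0.004842, f' = -1.730257 → s_2 = 0.707922 - (-0.004842)/(-1.730257) = 0.705124

0.70512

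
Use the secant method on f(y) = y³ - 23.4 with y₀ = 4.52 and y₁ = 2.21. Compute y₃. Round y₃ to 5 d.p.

2.94517

f(y_0) = 68.945408, f(y_1) = -12.606139
y_2 = 2.210000 - (-12.606139)·(2.210000 - 4.520000)/(-12.606139 - (68.945408)) = 2.567077; f(y_2) = -6.483260
y_3 = 2.567077 - (-6.483260)·(2.567077 - 2.210000)/(-6.483260 - (-12.606139)) = 2.945171; f(y_3) = 2.146503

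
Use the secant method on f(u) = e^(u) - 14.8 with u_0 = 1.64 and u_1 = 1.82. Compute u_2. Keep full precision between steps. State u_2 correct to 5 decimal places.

3.34757

Secant update: u_(k+1) = u_k − f(u_k)·(u_k − u_(k-1))/(f(u_k) − f(u_(k-1))).
f(u_0) = -9.644830, f(u_1) = -8.628142
u_2 = 1.820000 - (-8.628142)·(1.820000 - 1.640000)/(-8.628142 - (-9.644830)) = 3.347572; f(u_2) = 13.633611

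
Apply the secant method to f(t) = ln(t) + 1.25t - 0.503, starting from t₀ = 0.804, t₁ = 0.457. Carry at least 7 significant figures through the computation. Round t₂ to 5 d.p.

0.70537

f(t_0) = 0.283844, f(t_1) = -0.714822
t_2 = 0.457000 - (-0.714822)·(0.457000 - 0.804000)/(-0.714822 - (0.283844)) = 0.705375; f(t_2) = 0.029692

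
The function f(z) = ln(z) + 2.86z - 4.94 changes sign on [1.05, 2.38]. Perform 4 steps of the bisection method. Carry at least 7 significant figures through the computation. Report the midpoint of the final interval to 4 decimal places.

f(1.050000) = -1.888210, f(2.380000) = 2.733900 (opposite signs)
step 1: m = 1.715000, f(m) = 0.504313 > 0 → root in [1.050000, 1.715000]
step 2: m = 1.382500, f(m) = -0.662157 < 0 → root in [1.382500, 1.715000]
step 3: m = 1.548750, f(m) = -0.073127 < 0 → root in [1.548750, 1.715000]
step 4: m = 1.631875, f(m) = 0.216892 > 0 → root in [1.548750, 1.631875]
Midpoint of [1.548750, 1.631875] = 1.590313

1.5903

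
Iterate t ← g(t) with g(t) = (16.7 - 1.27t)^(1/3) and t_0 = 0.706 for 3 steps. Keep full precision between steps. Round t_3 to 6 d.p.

t_1 = g(0.706000) = 2.509478
t_2 = g(2.509478) = 2.381863
t_3 = g(2.381863) = 2.391348

2.391348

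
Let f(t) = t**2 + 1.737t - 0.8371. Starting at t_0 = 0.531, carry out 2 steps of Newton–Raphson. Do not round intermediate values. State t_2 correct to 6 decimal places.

f'(t) = 2t + 1.737
t_0 = 0.531000: f = 0.367208, f' = 2.799000 → t_1 = 0.531000 - (0.367208)/(2.799000) = 0.399807
t_1 = 0.399807: f = 0.017211, f' = 2.536615 → t_2 = 0.399807 - (0.017211)/(2.536615) = 0.393022

0.393022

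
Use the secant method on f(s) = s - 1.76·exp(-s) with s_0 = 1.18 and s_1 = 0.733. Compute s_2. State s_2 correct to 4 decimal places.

0.8000

Secant update: s_(k+1) = s_k − f(s_k)·(s_k − s_(k-1))/(f(s_k) − f(s_(k-1))).
f(s_0) = 0.639189, f(s_1) = -0.112619
s_2 = 0.733000 - (-0.112619)·(0.733000 - 1.180000)/(-0.112619 - (0.639189)) = 0.799960; f(s_2) = 0.009109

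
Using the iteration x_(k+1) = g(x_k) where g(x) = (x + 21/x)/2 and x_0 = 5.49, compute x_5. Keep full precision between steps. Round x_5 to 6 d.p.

x_1 = g(5.490000) = 4.657568
x_2 = g(4.657568) = 4.583179
x_3 = g(4.583179) = 4.582576
x_4 = g(4.582576) = 4.582576
x_5 = g(4.582576) = 4.582576

4.582576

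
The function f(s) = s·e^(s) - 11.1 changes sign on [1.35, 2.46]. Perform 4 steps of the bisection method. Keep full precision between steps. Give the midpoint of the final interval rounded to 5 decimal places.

1.80094

f(1.350000) = -5.892476, f(2.460000) = 17.693836 (opposite signs)
step 1: m = 1.905000, f(m) = 1.700472 > 0 → root in [1.350000, 1.905000]
step 2: m = 1.627500, f(m) = -2.814184 < 0 → root in [1.627500, 1.905000]
step 3: m = 1.766250, f(m) = -0.769418 < 0 → root in [1.766250, 1.905000]
step 4: m = 1.835625, f(m) = 0.407627 > 0 → root in [1.766250, 1.835625]
Midpoint of [1.766250, 1.835625] = 1.800937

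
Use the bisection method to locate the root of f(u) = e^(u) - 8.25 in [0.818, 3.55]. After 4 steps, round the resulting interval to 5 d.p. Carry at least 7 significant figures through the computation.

f(0.818000) = -5.984037, f(3.550000) = 26.563317 (opposite signs)
step 1: m = 2.184000, f(m) = 0.631762 > 0 → root in [0.818000, 2.184000]
step 2: m = 1.501000, f(m) = -3.763827 < 0 → root in [1.501000, 2.184000]
step 3: m = 1.842500, f(m) = -1.937701 < 0 → root in [1.842500, 2.184000]
step 4: m = 2.013250, f(m) = -0.762387 < 0 → root in [2.013250, 2.184000]

[2.01325, 2.18400]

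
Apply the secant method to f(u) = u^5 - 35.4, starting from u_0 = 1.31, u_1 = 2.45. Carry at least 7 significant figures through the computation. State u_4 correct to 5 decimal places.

2.08217

f(u_0) = -31.542051, f(u_1) = 52.873515
u_2 = 2.450000 - (52.873515)·(2.450000 - 1.310000)/(52.873515 - (-31.542051)) = 1.735963; f(u_2) = -19.634681
u_3 = 1.735963 - (-19.634681)·(1.735963 - 2.450000)/(-19.634681 - (52.873515)) = 1.929319; f(u_3) = -8.668680
u_4 = 1.929319 - (-8.668680)·(1.929319 - 1.735963)/(-8.668680 - (-19.634681)) = 2.082168; f(u_4) = 3.736211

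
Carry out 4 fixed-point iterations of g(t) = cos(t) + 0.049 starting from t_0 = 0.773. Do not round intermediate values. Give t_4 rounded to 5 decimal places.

0.76930

t_1 = g(0.773000) = 0.764819
t_2 = g(0.764819) = 0.770508
t_3 = g(0.770508) = 0.766557
t_4 = g(0.766557) = 0.769303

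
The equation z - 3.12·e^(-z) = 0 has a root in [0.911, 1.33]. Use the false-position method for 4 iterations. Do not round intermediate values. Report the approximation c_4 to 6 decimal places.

f(0.911000) = -0.343620, f(1.330000) = 0.504831
step 1: c = 1.080694, f(c) = 0.021891 > 0 → new bracket [0.911000, 1.080694]
step 2: c = 1.070531, f(c) = 0.000912 > 0 → new bracket [0.911000, 1.070531]
step 3: c = 1.070108, f(c) = 0.000038 > 0 → new bracket [0.911000, 1.070108]
step 4: c = 1.070091, f(c) = 0.000002 > 0 → new bracket [0.911000, 1.070091]

1.070091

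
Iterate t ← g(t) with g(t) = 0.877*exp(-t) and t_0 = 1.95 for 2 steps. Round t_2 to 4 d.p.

0.7741

t_1 = g(1.950000) = 0.124774
t_2 = g(0.124774) = 0.774124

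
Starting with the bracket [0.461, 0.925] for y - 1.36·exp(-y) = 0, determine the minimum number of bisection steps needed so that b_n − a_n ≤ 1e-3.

Initial width b − a = 0.925 − 0.461 = 0.464000.
After n steps the width is (b−a)/2^n; need (b−a)/2^n ≤ 1e-3.
So n ≥ log₂(0.464000/1e-3) = log₂(464.0000) ≈ 8.8580.
Hence n = 9.

9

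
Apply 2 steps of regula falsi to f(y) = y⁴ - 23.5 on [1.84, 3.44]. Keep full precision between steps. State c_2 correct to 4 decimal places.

f(1.840000) = -12.037713, f(3.440000) = 116.534089
step 1: c = 1.989802, f(c) = -7.823842 < 0 → new bracket [1.989802, 3.440000]
step 2: c = 2.081040, f(c) = -4.744807 < 0 → new bracket [2.081040, 3.440000]

2.0810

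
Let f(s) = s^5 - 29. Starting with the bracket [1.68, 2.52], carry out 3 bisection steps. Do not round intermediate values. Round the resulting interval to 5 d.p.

f(1.680000) = -15.617218, f(2.520000) = 72.625502 (opposite signs)
step 1: m = 2.100000, f(m) = 11.841010 > 0 → root in [1.680000, 2.100000]
step 2: m = 1.890000, f(m) = -4.883792 < 0 → root in [1.890000, 2.100000]
step 3: m = 1.995000, f(m) = 2.601995 > 0 → root in [1.890000, 1.995000]

[1.89000, 1.99500]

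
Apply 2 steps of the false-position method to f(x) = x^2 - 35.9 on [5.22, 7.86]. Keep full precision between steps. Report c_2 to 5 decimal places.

f(5.220000) = -8.651600, f(7.860000) = 25.879600
step 1: c = 5.881437, f(c) = -1.308695 < 0 → new bracket [5.881437, 7.860000]
step 2: c = 5.976674, f(c) = -0.179363 < 0 → new bracket [5.976674, 7.860000]

5.97667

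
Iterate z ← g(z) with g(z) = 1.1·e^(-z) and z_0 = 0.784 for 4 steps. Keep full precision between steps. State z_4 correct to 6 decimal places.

0.625004

z_1 = g(0.784000) = 0.502234
z_2 = g(0.502234) = 0.665695
z_3 = g(0.665695) = 0.565308
z_4 = g(0.565308) = 0.625004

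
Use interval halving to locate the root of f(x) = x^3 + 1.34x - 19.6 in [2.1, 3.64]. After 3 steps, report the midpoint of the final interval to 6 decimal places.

f(2.100000) = -7.525000, f(3.640000) = 33.506144 (opposite signs)
step 1: m = 2.870000, f(m) = 7.885703 > 0 → root in [2.100000, 2.870000]
step 2: m = 2.485000, f(m) = -0.924666 < 0 → root in [2.485000, 2.870000]
step 3: m = 2.677500, f(m) = 3.182864 > 0 → root in [2.485000, 2.677500]
Midpoint of [2.485000, 2.677500] = 2.581250

2.581250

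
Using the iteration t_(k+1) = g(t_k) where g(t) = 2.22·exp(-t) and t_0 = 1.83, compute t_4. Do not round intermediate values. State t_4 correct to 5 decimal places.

t_1 = g(1.830000) = 0.356118
t_2 = g(0.356118) = 1.554866
t_3 = g(1.554866) = 0.468903
t_4 = g(0.468903) = 1.389027

1.38903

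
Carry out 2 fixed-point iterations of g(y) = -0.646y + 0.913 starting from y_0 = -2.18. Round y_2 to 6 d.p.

y_1 = g(-2.180000) = 2.321280
y_2 = g(2.321280) = -0.586547

-0.586547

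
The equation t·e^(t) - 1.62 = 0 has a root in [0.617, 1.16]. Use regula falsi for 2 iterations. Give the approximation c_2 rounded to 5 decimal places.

False-position update: c = (a·f(b) − b·f(a))/(f(b) − f(a)); replace the endpoint whose sign matches f(c).
f(0.617000) = -0.476477, f(1.160000) = 2.080323
step 1: c = 0.718192, f(c) = -0.147189 < 0 → new bracket [0.718192, 1.160000]
step 2: c = 0.747385, f(c) = -0.041917 < 0 → new bracket [0.747385, 1.160000]

0.74739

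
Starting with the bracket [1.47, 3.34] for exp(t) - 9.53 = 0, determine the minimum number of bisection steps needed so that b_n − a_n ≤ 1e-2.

8

Initial width b − a = 3.34 − 1.47 = 1.870000.
After n steps the width is (b−a)/2^n; need (b−a)/2^n ≤ 1e-2.
So n ≥ log₂(1.870000/1e-2) = log₂(187.0000) ≈ 7.5469.
Hence n = 8.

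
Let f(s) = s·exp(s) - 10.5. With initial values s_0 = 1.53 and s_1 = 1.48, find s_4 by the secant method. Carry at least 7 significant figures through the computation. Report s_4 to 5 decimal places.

1.77617

f(s_0) = -3.434189, f(s_1) = -3.998440
s_2 = 1.480000 - (-3.998440)·(1.480000 - 1.530000)/(-3.998440 - (-3.434189)) = 1.834314; f(s_2) = 0.984343
s_3 = 1.834314 - (0.984343)·(1.834314 - 1.480000)/(0.984343 - (-3.998440)) = 1.764320; f(s_3) = -0.200608
s_4 = 1.764320 - (-0.200608)·(1.764320 - 1.834314)/(-0.200608 - (0.984343)) = 1.776169; f(s_4) = -0.007837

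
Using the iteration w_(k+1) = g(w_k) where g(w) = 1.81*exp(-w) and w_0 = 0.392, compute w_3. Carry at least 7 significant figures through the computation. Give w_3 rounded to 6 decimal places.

1.062446

w_1 = g(0.392000) = 1.223024
w_2 = g(1.223024) = 0.532753
w_3 = g(0.532753) = 1.062446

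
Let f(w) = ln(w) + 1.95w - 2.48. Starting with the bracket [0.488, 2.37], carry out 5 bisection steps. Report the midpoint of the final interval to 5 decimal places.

1.16434

f(0.488000) = -2.245840, f(2.370000) = 3.004390 (opposite signs)
step 1: m = 1.429000, f(m) = 0.663525 > 0 → root in [0.488000, 1.429000]
step 2: m = 0.958500, f(m) = -0.653311 < 0 → root in [0.958500, 1.429000]
step 3: m = 1.193750, f(m) = 0.024912 > 0 → root in [0.958500, 1.193750]
step 4: m = 1.076125, f(m) = -0.308190 < 0 → root in [1.076125, 1.193750]
step 5: m = 1.134937, f(m) = -0.140294 < 0 → root in [1.134937, 1.193750]
Midpoint of [1.134937, 1.193750] = 1.164344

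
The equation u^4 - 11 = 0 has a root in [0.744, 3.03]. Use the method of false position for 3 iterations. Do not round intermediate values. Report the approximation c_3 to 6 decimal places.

1.452041

f(0.744000) = -10.693598, f(3.030000) = 73.288925
step 1: c = 1.035079, f(c) = -9.852126 < 0 → new bracket [1.035079, 3.030000]
step 2: c = 1.271475, f(c) = -8.386446 < 0 → new bracket [1.271475, 3.030000]
step 3: c = 1.452041, f(c) = -6.554553 < 0 → new bracket [1.452041, 3.030000]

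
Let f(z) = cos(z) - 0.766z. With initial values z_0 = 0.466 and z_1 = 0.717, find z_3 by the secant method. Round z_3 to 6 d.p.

0.855336

f(z_0) = 0.536417, f(z_1) = 0.204558
z_2 = 0.717000 - (0.204558)·(0.717000 - 0.466000)/(0.204558 - (0.536417)) = 0.871717; f(z_2) = -0.024222
z_3 = 0.871717 - (-0.024222)·(0.871717 - 0.717000)/(-0.024222 - (0.204558)) = 0.855336; f(z_3) = 0.000777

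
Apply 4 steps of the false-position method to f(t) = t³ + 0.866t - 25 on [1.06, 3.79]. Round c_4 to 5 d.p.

2.81085

False-position update: c = (a·f(b) − b·f(a))/(f(b) − f(a)); replace the endpoint whose sign matches f(c).
f(1.060000) = -22.891024, f(3.790000) = 32.722079
step 1: c = 2.183701, f(c) = -12.695828 < 0 → new bracket [2.183701, 3.790000]
step 2: c = 2.632715, f(c) = -4.472217 < 0 → new bracket [2.632715, 3.790000]
step 3: c = 2.771867, f(c) = -1.302637 < 0 → new bracket [2.771867, 3.790000]
step 4: c = 2.810846, f(c) = -0.357726 < 0 → new bracket [2.810846, 3.790000]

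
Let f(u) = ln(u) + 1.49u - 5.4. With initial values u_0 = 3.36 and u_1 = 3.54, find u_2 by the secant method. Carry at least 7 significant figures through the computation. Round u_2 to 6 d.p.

f(u_0) = 0.818341, f(u_1) = 1.138727
u_2 = 3.540000 - (1.138727)·(3.540000 - 3.360000)/(1.138727 - (0.818341)) = 2.900237; f(u_2) = -0.013854

2.900237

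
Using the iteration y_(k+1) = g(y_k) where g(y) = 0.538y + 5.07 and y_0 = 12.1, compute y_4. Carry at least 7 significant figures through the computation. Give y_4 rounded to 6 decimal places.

y_1 = g(12.100000) = 11.579800
y_2 = g(11.579800) = 11.299932
y_3 = g(11.299932) = 11.149364
y_4 = g(11.149364) = 11.068358

11.068358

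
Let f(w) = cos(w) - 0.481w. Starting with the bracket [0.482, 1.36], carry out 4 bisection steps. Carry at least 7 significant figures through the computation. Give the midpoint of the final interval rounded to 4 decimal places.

f(0.482000) = 0.654228, f(1.360000) = -0.444921 (opposite signs)
step 1: m = 0.921000, f(m) = 0.162023 > 0 → root in [0.921000, 1.360000]
step 2: m = 1.140500, f(m) = -0.131440 < 0 → root in [0.921000, 1.140500]
step 3: m = 1.030750, f(m) = 0.018385 > 0 → root in [1.030750, 1.140500]
step 4: m = 1.085625, f(m) = -0.055826 < 0 → root in [1.030750, 1.085625]
Midpoint of [1.030750, 1.085625] = 1.058188

1.0582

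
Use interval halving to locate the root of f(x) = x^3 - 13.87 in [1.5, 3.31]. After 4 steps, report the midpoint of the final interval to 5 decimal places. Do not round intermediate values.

f(1.500000) = -10.495000, f(3.310000) = 22.394691 (opposite signs)
step 1: m = 2.405000, f(m) = 0.040580 > 0 → root in [1.500000, 2.405000]
step 2: m = 1.952500, f(m) = -6.426570 < 0 → root in [1.952500, 2.405000]
step 3: m = 2.178750, f(m) = -3.527579 < 0 → root in [2.178750, 2.405000]
step 4: m = 2.291875, f(m) = -1.831489 < 0 → root in [2.291875, 2.405000]
Midpoint of [2.291875, 2.405000] = 2.348438

2.34844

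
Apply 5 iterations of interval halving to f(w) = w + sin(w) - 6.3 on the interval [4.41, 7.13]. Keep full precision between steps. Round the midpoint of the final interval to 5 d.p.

f(4.410000) = -2.844628, f(7.130000) = 1.579174 (opposite signs)
step 1: m = 5.770000, f(m) = -1.020955 < 0 → root in [5.770000, 7.130000]
step 2: m = 6.450000, f(m) = 0.316042 > 0 → root in [5.770000, 6.450000]
step 3: m = 6.110000, f(m) = -0.362321 < 0 → root in [6.110000, 6.450000]
step 4: m = 6.280000, f(m) = -0.023185 < 0 → root in [6.280000, 6.450000]
step 5: m = 6.365000, f(m) = 0.146723 > 0 → root in [6.280000, 6.365000]
Midpoint of [6.280000, 6.365000] = 6.322500

6.32250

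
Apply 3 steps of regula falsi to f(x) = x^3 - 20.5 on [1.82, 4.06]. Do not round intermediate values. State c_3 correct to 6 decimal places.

2.682511

f(1.820000) = -14.471432, f(4.060000) = 46.423416
step 1: c = 2.352328, f(c) = -7.483524 < 0 → new bracket [2.352328, 4.060000]
step 2: c = 2.589392, f(c) = -3.138257 < 0 → new bracket [2.589392, 4.060000]
step 3: c = 2.682511, f(c) = -1.197010 < 0 → new bracket [2.682511, 4.060000]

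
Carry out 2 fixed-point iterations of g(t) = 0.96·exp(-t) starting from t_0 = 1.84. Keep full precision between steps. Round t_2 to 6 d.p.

0.824246

t_1 = g(1.840000) = 0.152465
t_2 = g(0.152465) = 0.824246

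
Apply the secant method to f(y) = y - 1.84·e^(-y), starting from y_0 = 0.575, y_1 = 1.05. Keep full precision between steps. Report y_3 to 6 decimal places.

0.814050

f(y_0) = -0.460377, f(y_1) = 0.406115
y_2 = 1.050000 - (0.406115)·(1.050000 - 0.575000)/(0.406115 - (-0.460377)) = 0.827373; f(y_2) = 0.022932
y_3 = 0.827373 - (0.022932)·(0.827373 - 1.050000)/(0.022932 - (0.406115)) = 0.814050; f(y_3) = -0.001181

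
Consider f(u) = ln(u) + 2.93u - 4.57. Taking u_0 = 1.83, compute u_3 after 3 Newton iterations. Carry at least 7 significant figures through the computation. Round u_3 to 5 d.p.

f'(u) = 1/u + 2.93
u_0 = 1.830000: f = 1.396216, f' = 3.476448 → u_1 = 1.830000 - (1.396216)/(3.476448) = 1.428379
u_1 = 1.428379: f = -0.028311, f' = 3.630095 → u_2 = 1.428379 - (-0.028311)/(3.630095) = 1.436178
u_2 = 1.436178: f = -0.000015, f' = 3.626293 → u_3 = 1.436178 - (-0.000015)/(3.626293) = 1.436182

1.43618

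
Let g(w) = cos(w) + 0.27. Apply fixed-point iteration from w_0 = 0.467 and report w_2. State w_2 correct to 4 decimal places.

0.6667

w_1 = g(0.467000) = 1.162923
w_2 = g(1.162923) = 0.666658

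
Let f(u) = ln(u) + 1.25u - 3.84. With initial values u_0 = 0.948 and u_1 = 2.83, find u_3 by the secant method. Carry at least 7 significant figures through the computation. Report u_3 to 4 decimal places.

f(u_0) = -2.708401, f(u_1) = 0.737777
u_2 = 2.830000 - (0.737777)·(2.830000 - 0.948000)/(0.737777 - (-2.708401)) = 2.427091; f(u_2) = 0.080557
u_3 = 2.427091 - (0.080557)·(2.427091 - 2.830000)/(0.080557 - (0.737777)) = 2.377705; f(u_3) = -0.001732

2.3777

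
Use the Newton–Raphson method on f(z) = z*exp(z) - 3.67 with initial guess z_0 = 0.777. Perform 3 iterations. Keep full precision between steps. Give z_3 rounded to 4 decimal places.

1.1557

f'(z) = (z+1)*exp(z)
z_0 = 0.777000: f = -1.980073, f' = 3.864864 → z_1 = 0.777000 - (-1.980073)/(3.864864) = 1.289327
z_1 = 1.289327: f = 1.010697, f' = 8.311039 → z_2 = 1.289327 - (1.010697)/(8.311039) = 1.167718
z_2 = 1.167718: f = 0.083802, f' = 6.968449 → z_3 = 1.167718 - (0.083802)/(6.968449) = 1.155692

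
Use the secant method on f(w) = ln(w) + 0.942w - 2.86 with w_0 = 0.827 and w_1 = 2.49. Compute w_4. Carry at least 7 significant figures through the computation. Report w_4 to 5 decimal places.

Secant update: w_(k+1) = w_k − f(w_k)·(w_k − w_(k-1))/(f(w_k) − f(w_(k-1))).
f(w_0) = -2.270917, f(w_1) = 0.397863
w_2 = 2.490000 - (0.397863)·(2.490000 - 0.827000)/(0.397863 - (-2.270917)) = 2.242079; f(w_2) = 0.059442
w_3 = 2.242079 - (0.059442)·(2.242079 - 2.490000)/(0.059442 - (0.397863)) = 2.198533; f(w_3) = -0.001192
w_4 = 2.198533 - (-0.001192)·(2.198533 - 2.242079)/(-0.001192 - (0.059442)) = 2.199389; f(w_4) = 0.000004

2.19939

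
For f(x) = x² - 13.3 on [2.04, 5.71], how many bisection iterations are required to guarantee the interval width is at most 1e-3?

Initial width b − a = 5.71 − 2.04 = 3.670000.
After n steps the width is (b−a)/2^n; need (b−a)/2^n ≤ 1e-3.
So n ≥ log₂(3.670000/1e-3) = log₂(3670.0000) ≈ 11.8416.
Hence n = 12.

12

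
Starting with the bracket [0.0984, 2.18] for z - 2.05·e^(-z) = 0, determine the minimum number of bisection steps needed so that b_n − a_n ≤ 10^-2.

Initial width b − a = 2.18 − 0.0984 = 2.081600.
After n steps the width is (b−a)/2^n; need (b−a)/2^n ≤ 10^-2.
So n ≥ log₂(2.081600/10^-2) = log₂(208.1600) ≈ 7.7015.
Hence n = 8.

8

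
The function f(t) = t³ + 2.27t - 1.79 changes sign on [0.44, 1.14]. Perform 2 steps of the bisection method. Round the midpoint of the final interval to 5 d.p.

f(0.440000) = -0.706016, f(1.140000) = 2.279344 (opposite signs)
step 1: m = 0.790000, f(m) = 0.496339 > 0 → root in [0.440000, 0.790000]
step 2: m = 0.615000, f(m) = -0.161342 < 0 → root in [0.615000, 0.790000]
Midpoint of [0.615000, 0.790000] = 0.702500

0.70250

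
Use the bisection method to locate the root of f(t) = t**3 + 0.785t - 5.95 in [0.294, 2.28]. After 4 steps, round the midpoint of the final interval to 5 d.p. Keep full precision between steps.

f(0.294000) = -5.693798, f(2.280000) = 7.692152 (opposite signs)
step 1: m = 1.287000, f(m) = -2.807958 < 0 → root in [1.287000, 2.280000]
step 2: m = 1.783500, f(m) = 1.123133 > 0 → root in [1.287000, 1.783500]
step 3: m = 1.535250, f(m) = -1.126256 < 0 → root in [1.535250, 1.783500]
step 4: m = 1.659375, f(m) = -0.078259 < 0 → root in [1.659375, 1.783500]
Midpoint of [1.659375, 1.783500] = 1.721437

1.72144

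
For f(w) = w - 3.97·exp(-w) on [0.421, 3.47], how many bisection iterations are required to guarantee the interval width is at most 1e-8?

Initial width b − a = 3.47 − 0.421 = 3.049000.
After n steps the width is (b−a)/2^n; need (b−a)/2^n ≤ 1e-8.
So n ≥ log₂(3.049000/1e-8) = log₂(304900000.0000) ≈ 28.1838.
Hence n = 29.

29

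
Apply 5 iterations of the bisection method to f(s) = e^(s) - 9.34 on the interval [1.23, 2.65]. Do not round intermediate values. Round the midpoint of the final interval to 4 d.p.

2.2284

f(1.230000) = -5.918770, f(2.650000) = 4.814039 (opposite signs)
step 1: m = 1.940000, f(m) = -2.381249 < 0 → root in [1.940000, 2.650000]
step 2: m = 2.295000, f(m) = 0.584436 > 0 → root in [1.940000, 2.295000]
step 3: m = 2.117500, f(m) = -1.029664 < 0 → root in [2.117500, 2.295000]
step 4: m = 2.206250, f(m) = -0.258404 < 0 → root in [2.206250, 2.295000]
step 5: m = 2.250625, f(m) = 0.153668 > 0 → root in [2.206250, 2.250625]
Midpoint of [2.206250, 2.250625] = 2.228438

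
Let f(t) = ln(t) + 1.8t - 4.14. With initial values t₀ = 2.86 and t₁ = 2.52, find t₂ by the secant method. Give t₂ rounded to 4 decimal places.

f(t_0) = 2.058822, f(t_1) = 1.320259
t_2 = 2.520000 - (1.320259)·(2.520000 - 2.860000)/(1.320259 - (2.058822)) = 1.912214; f(t_2) = -0.049753

1.9122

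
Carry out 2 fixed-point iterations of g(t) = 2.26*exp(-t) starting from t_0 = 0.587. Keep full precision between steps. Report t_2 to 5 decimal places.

0.64328

t_1 = g(0.587000) = 1.256544
t_2 = g(1.256544) = 0.643278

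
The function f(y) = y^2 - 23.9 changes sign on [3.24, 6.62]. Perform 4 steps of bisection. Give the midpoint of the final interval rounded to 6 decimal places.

4.824375

f(3.240000) = -13.402400, f(6.620000) = 19.924400 (opposite signs)
step 1: m = 4.930000, f(m) = 0.404900 > 0 → root in [3.240000, 4.930000]
step 2: m = 4.085000, f(m) = -7.212775 < 0 → root in [4.085000, 4.930000]
step 3: m = 4.507500, f(m) = -3.582444 < 0 → root in [4.507500, 4.930000]
step 4: m = 4.718750, f(m) = -1.633398 < 0 → root in [4.718750, 4.930000]
Midpoint of [4.718750, 4.930000] = 4.824375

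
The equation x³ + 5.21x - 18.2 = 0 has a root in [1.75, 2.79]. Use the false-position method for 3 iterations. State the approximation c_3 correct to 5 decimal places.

f(1.750000) = -3.723125, f(2.790000) = 18.053539
step 1: c = 1.927807, f(c) = -0.991542 < 0 → new bracket [1.927807, 2.790000]
step 2: c = 1.972696, f(c) = -0.245457 < 0 → new bracket [1.972696, 2.790000]
step 3: c = 1.983659, f(c) = -0.059638 < 0 → new bracket [1.983659, 2.790000]

1.98366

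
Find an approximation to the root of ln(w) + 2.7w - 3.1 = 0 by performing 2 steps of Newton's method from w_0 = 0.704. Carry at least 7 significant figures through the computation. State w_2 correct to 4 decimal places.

1.1095

Newton update: w ← w − f(w)/f'(w).
f'(w) = 1/w + 2.7
w_0 = 0.704000: f = -1.550177, f' = 4.120455 → w_1 = 0.704000 - (-1.550177)/(4.120455) = 1.080215
w_1 = 1.080215: f = -0.106259, f' = 3.625742 → w_2 = 1.080215 - (-0.106259)/(3.625742) = 1.109522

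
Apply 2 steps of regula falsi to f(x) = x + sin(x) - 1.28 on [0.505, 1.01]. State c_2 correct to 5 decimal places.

f(0.505000) = -0.291193, f(1.010000) = 0.576832
step 1: c = 0.674410, f(c) = 0.018847 > 0 → new bracket [0.505000, 0.674410]
step 2: c = 0.664112, f(c) = 0.000472 > 0 → new bracket [0.505000, 0.664112]

0.66411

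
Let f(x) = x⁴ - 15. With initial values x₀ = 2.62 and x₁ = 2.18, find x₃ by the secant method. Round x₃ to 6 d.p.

1.978910

f(x_0) = 32.119987, f(x_1) = 7.585306
x_2 = 2.180000 - (7.585306)·(2.180000 - 2.620000)/(7.585306 - (32.119987)) = 2.043967; f(x_2) = 2.454011
x_3 = 2.043967 - (2.454011)·(2.043967 - 2.180000)/(2.454011 - (7.585306)) = 1.978910; f(x_3) = 0.335706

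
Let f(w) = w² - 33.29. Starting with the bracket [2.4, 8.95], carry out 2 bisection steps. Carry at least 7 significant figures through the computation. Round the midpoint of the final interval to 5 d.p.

f(2.400000) = -27.530000, f(8.950000) = 46.812500 (opposite signs)
step 1: m = 5.675000, f(m) = -1.084375 < 0 → root in [5.675000, 8.950000]
step 2: m = 7.312500, f(m) = 20.182656 > 0 → root in [5.675000, 7.312500]
Midpoint of [5.675000, 7.312500] = 6.493750

6.49375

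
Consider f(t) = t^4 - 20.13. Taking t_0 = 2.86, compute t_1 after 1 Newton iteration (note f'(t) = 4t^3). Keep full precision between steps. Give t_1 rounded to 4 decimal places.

t_0 = 2.860000: f = 46.775856, f' = 93.574624 → t_1 = 2.860000 - (46.775856)/(93.574624) = 2.360122

2.3601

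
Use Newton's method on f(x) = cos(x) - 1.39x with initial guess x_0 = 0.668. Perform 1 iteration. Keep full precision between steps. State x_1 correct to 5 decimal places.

0.59661

Newton update: x ← x − f(x)/f'(x).
f'(x) = -sin(x) - 1.39
x_0 = 0.668000: f = -0.143458, f' = -2.009417 → x_1 = 0.668000 - (-0.143458)/(-2.009417) = 0.596607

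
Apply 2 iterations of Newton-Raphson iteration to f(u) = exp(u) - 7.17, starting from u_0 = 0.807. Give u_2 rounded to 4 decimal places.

2.3610

f'(u) = exp(u)
u_0 = 0.807000: f = -4.928826, f' = 2.241174 → u_1 = 0.807000 - (-4.928826)/(2.241174) = 3.006216
u_1 = 3.006216: f = 13.040769, f' = 20.210769 → u_2 = 3.006216 - (13.040769)/(20.210769) = 2.360977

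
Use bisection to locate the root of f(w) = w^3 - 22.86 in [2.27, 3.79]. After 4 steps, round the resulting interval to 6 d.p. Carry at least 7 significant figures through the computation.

[2.745000, 2.840000]

f(2.270000) = -11.162917, f(3.790000) = 31.579939 (opposite signs)
step 1: m = 3.030000, f(m) = 4.958127 > 0 → root in [2.270000, 3.030000]
step 2: m = 2.650000, f(m) = -4.250375 < 0 → root in [2.650000, 3.030000]
step 3: m = 2.840000, f(m) = 0.046304 > 0 → root in [2.650000, 2.840000]
step 4: m = 2.745000, f(m) = -2.176356 < 0 → root in [2.745000, 2.840000]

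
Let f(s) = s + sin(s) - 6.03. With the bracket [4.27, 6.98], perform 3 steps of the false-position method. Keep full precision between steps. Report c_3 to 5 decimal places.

6.15639

f(4.270000) = -2.663732, f(6.980000) = 1.591778
step 1: c = 5.966321, f(c) = -0.375267 < 0 → new bracket [5.966321, 6.980000]
step 2: c = 6.159708, f(c) = 0.006544 > 0 → new bracket [5.966321, 6.159708]
step 3: c = 6.156393, f(c) = -0.000059 < 0 → new bracket [6.156393, 6.159708]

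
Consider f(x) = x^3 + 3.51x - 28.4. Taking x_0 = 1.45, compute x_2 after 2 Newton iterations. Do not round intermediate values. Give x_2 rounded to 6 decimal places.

f'(x) = 3x^2 + 3.51
x_0 = 1.450000: f = -20.261875, f' = 9.817500 → x_1 = 1.450000 - (-20.261875)/(9.817500) = 3.513853
x_1 = 3.513853: f = 27.319732, f' = 40.551485 → x_2 = 3.513853 - (27.319732)/(40.551485) = 2.840148

2.840148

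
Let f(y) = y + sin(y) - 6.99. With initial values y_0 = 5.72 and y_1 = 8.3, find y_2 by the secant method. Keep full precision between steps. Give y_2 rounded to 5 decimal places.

f(y_0) = -1.803882, f(y_1) = 2.212172
y_2 = 8.300000 - (2.212172)·(8.300000 - 5.720000)/(2.212172 - (-1.803882)) = 6.878853; f(y_2) = 0.449915

6.87885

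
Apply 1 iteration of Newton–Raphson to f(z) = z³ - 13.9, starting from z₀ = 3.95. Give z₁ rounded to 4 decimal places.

2.9303

f'(z) = 3z²
z_0 = 3.950000: f = 47.729875, f' = 46.807500 → z_1 = 3.950000 - (47.729875)/(46.807500) = 2.930294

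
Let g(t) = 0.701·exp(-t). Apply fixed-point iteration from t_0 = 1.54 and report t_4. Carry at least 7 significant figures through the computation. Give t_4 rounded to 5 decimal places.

t_1 = g(1.540000) = 0.150281
t_2 = g(0.150281) = 0.603187
t_3 = g(0.603187) = 0.383493
t_4 = g(0.383493) = 0.477715

0.47772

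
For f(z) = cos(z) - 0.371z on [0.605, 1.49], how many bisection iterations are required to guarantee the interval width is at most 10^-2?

Initial width b − a = 1.49 − 0.605 = 0.885000.
After n steps the width is (b−a)/2^n; need (b−a)/2^n ≤ 10^-2.
So n ≥ log₂(0.885000/10^-2) = log₂(88.5000) ≈ 6.4676.
Hence n = 7.

7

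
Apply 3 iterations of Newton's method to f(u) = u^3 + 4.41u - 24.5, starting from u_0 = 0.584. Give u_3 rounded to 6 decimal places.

f'(u) = 3u^2 + 4.41
u_0 = 0.584000: f = -21.725383, f' = 5.433168 → u_1 = 0.584000 - (-21.725383)/(5.433168) = 4.582658
u_1 = 4.582658: f = 91.948829, f' = 67.412276 → u_2 = 4.582658 - (91.948829)/(67.412276) = 3.218681
u_2 = 3.218681: f = 23.039619, f' = 35.489721 → u_3 = 3.218681 - (23.039619)/(35.489721) = 2.569490

2.569490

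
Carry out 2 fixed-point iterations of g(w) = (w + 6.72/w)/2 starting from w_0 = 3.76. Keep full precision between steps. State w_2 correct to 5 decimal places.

2.59822

w_1 = g(3.760000) = 2.773617
w_2 = g(2.773617) = 2.598223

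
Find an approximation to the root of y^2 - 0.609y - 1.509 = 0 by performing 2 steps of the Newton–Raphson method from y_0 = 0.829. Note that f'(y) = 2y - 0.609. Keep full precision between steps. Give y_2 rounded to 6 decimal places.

y_0 = 0.829000: f = -1.326620, f' = 1.049000 → y_1 = 0.829000 - (-1.326620)/(1.049000) = 2.093652
y_1 = 2.093652: f = 1.599345, f' = 3.578304 → y_2 = 2.093652 - (1.599345)/(3.578304) = 1.646696

1.646696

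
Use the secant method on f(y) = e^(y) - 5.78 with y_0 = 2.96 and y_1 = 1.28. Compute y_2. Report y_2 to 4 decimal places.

1.5136

f(y_0) = 13.517972, f(y_1) = -2.183360
y_2 = 1.280000 - (-2.183360)·(1.280000 - 2.960000)/(-2.183360 - (13.517972)) = 1.513614; f(y_2) = -1.236882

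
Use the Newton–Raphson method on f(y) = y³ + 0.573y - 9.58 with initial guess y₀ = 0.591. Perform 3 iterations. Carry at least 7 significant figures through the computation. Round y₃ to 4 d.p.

Newton update: y ← y − f(y)/f'(y).
f'(y) = 3y² + 0.573
y_0 = 0.591000: f = -9.034932, f' = 1.620843 → y_1 = 0.591000 - (-9.034932)/(1.620843) = 6.165218
y_1 = 6.165218: f = 228.292049, f' = 114.602732 → y_2 = 6.165218 - (228.292049)/(114.602732) = 4.173188
y_2 = 4.173188: f = 65.489389, f' = 52.819497 → y_3 = 4.173188 - (65.489389)/(52.819497) = 2.933317

2.9333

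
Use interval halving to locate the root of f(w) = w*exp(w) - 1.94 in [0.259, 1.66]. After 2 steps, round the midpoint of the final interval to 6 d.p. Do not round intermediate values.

f(0.259000) = -1.604431, f(1.660000) = 6.790456 (opposite signs)
step 1: m = 0.959500, f(m) = 0.564670 > 0 → root in [0.259000, 0.959500]
step 2: m = 0.609250, f(m) = -0.819558 < 0 → root in [0.609250, 0.959500]
Midpoint of [0.609250, 0.959500] = 0.784375

0.784375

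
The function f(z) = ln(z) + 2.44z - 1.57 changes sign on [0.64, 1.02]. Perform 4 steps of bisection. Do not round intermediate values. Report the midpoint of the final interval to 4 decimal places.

f(0.640000) = -0.454687, f(1.020000) = 0.938603 (opposite signs)
step 1: m = 0.830000, f(m) = 0.268870 > 0 → root in [0.640000, 0.830000]
step 2: m = 0.735000, f(m) = -0.084485 < 0 → root in [0.735000, 0.830000]
step 3: m = 0.782500, f(m) = 0.094039 > 0 → root in [0.735000, 0.782500]
step 4: m = 0.758750, f(m) = 0.005267 > 0 → root in [0.735000, 0.758750]
Midpoint of [0.735000, 0.758750] = 0.746875

0.7469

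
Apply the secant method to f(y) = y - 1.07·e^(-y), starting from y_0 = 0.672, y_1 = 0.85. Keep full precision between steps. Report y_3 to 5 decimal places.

0.59213

f(y_0) = 0.125566, f(y_1) = 0.392666
y_2 = 0.850000 - (0.392666)·(0.850000 - 0.672000)/(0.392666 - (0.125566)) = 0.588321; f(y_2) = -0.005806
y_3 = 0.588321 - (-0.005806)·(0.588321 - 0.850000)/(-0.005806 - (0.392666)) = 0.592134; f(y_3) = 0.000268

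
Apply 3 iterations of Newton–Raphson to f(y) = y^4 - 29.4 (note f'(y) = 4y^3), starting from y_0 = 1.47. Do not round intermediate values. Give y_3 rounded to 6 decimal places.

2.414681

y_0 = 1.470000: f = -24.730511, f' = 12.706092 → y_1 = 1.470000 - (-24.730511)/(12.706092) = 3.416351
y_1 = 3.416351: f = 106.822796, f' = 159.495096 → y_2 = 3.416351 - (106.822796)/(159.495096) = 2.746595
y_2 = 2.746595: f = 27.508655, f' = 82.878853 → y_3 = 2.746595 - (27.508655)/(82.878853) = 2.414681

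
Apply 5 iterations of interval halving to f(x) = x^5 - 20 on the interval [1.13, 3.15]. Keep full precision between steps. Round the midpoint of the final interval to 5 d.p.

1.79281

f(1.130000) = -18.157565, f(3.150000) = 290.136420 (opposite signs)
step 1: m = 2.140000, f(m) = 24.881655 > 0 → root in [1.130000, 2.140000]
step 2: m = 1.635000, f(m) = -8.316074 < 0 → root in [1.635000, 2.140000]
step 3: m = 1.887500, f(m) = 3.957131 > 0 → root in [1.635000, 1.887500]
step 4: m = 1.761250, f(m) = -3.052524 < 0 → root in [1.761250, 1.887500]
step 5: m = 1.824375, f(m) = 0.210198 > 0 → root in [1.761250, 1.824375]
Midpoint of [1.761250, 1.824375] = 1.792812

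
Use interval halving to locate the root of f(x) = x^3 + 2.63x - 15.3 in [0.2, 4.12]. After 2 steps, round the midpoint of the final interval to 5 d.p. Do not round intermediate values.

f(0.200000) = -14.766000, f(4.120000) = 65.470128 (opposite signs)
step 1: m = 2.160000, f(m) = 0.458496 > 0 → root in [0.200000, 2.160000]
step 2: m = 1.180000, f(m) = -10.553568 < 0 → root in [1.180000, 2.160000]
Midpoint of [1.180000, 2.160000] = 1.670000

1.67000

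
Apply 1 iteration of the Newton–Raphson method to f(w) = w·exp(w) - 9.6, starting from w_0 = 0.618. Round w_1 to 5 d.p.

3.43420

Newton update: w ← w − f(w)/f'(w).
f'(w) = (w + 1)·exp(w)
w_0 = 0.618000: f = -8.453478, f' = 3.001736 → w_1 = 0.618000 - (-8.453478)/(3.001736) = 3.434196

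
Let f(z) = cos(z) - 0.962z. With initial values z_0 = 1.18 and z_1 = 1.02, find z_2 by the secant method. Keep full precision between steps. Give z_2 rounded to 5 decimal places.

f(z_0) = -0.754235, f(z_1) = -0.457874
z_2 = 1.020000 - (-0.457874)·(1.020000 - 1.180000)/(-0.457874 - (-0.754235)) = 0.772802; f(z_2) = -0.027478

0.77280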